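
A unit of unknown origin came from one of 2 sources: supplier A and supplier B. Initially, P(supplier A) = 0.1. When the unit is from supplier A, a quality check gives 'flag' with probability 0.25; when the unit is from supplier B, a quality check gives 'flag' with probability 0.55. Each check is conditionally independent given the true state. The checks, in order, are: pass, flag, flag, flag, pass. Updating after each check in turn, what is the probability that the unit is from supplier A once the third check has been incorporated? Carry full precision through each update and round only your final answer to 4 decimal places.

0.0369

After 'pass': P(supplier A) = 0.75·0.1000 / (0.75·0.1000 + 0.45·0.9000) ≈ 0.1562
After 'flag': P(supplier A) = 0.25·0.1562 / (0.25·0.1562 + 0.55·0.8438) ≈ 0.0776
After 'flag': P(supplier A) = 0.25·0.0776 / (0.25·0.0776 + 0.55·0.9224) ≈ 0.0369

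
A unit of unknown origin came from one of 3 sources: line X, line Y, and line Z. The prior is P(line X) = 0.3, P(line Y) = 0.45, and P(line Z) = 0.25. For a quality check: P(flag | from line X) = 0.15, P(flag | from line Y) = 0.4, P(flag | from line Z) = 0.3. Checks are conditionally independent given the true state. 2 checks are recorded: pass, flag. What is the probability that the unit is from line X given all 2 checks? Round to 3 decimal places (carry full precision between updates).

Each posterior becomes the prior for the next update.
After 'pass': normaliser = 0.85·0.3000 + 0.6·0.4500 + 0.7·0.2500; P(line X) ≈ 0.3643, P(line Y) ≈ 0.3857, P(line Z) ≈ 0.2500
After 'flag': normaliser = 0.15·0.3643 + 0.4·0.3857 + 0.3·0.2500; P(line X) ≈ 0.1925, P(line Y) ≈ 0.5434, P(line Z) ≈ 0.2642

0.192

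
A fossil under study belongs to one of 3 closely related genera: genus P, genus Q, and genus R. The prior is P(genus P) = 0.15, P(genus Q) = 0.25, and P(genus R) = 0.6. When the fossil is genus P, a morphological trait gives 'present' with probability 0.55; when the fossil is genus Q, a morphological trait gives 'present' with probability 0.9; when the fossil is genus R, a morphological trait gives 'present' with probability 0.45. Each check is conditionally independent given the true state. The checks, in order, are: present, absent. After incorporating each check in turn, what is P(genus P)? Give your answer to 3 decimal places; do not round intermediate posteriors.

After 'present': normaliser = 0.55·0.1500 + 0.9·0.2500 + 0.45·0.6000; P(genus P) ≈ 0.1429, P(genus Q) ≈ 0.3896, P(genus R) ≈ 0.4675
After 'absent': normaliser = 0.45·0.1429 + 0.1·0.3896 + 0.55·0.4675; P(genus P) ≈ 0.1784, P(genus Q) ≈ 0.1081, P(genus R) ≈ 0.7135

0.178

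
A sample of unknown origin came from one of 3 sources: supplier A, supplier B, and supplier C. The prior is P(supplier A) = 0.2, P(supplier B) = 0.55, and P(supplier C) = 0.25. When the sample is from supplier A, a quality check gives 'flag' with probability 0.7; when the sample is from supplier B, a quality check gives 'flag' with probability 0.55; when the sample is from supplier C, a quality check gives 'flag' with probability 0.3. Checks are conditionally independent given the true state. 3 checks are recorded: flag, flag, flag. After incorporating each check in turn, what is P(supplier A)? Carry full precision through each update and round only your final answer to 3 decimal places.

After 'flag': normaliser = 0.7·0.2000 + 0.55·0.5500 + 0.3·0.2500; P(supplier A) ≈ 0.2705, P(supplier B) ≈ 0.5845, P(supplier C) ≈ 0.1449
After 'flag': normaliser = 0.7·0.2705 + 0.55·0.5845 + 0.3·0.1449; P(supplier A) ≈ 0.3416, P(supplier B) ≈ 0.5800, P(supplier C) ≈ 0.0784
After 'flag': normaliser = 0.7·0.3416 + 0.55·0.5800 + 0.3·0.0784; P(supplier A) ≈ 0.4111, P(supplier B) ≈ 0.5484, P(supplier C) ≈ 0.0405

0.411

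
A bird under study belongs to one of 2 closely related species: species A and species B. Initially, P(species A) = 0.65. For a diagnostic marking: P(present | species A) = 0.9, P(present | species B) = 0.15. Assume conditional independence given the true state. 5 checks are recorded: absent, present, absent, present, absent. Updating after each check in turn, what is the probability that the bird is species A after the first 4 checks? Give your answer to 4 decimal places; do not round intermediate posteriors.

0.4806

Each posterior becomes the prior for the next update.
After 'absent': P(species A) = 0.1·0.6500 / (0.1·0.6500 + 0.85·0.3500) ≈ 0.1793
After 'present': P(species A) = 0.9·0.1793 / (0.9·0.1793 + 0.15·0.8207) ≈ 0.5673
After 'absent': P(species A) = 0.1·0.5673 / (0.1·0.5673 + 0.85·0.4327) ≈ 0.1336
After 'present': P(species A) = 0.9·0.1336 / (0.9·0.1336 + 0.15·0.8664) ≈ 0.4806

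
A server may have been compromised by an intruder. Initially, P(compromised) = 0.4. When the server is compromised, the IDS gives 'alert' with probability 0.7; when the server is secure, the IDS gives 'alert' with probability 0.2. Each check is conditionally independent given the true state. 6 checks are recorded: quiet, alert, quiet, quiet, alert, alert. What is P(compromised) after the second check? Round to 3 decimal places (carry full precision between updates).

Each posterior becomes the prior for the next update.
After 'quiet': P(compromised) = 0.3·0.4000 / (0.3·0.4000 + 0.8·0.6000) ≈ 0.2000
After 'alert': P(compromised) = 0.7·0.2000 / (0.7·0.2000 + 0.2·0.8000) ≈ 0.4667

0.467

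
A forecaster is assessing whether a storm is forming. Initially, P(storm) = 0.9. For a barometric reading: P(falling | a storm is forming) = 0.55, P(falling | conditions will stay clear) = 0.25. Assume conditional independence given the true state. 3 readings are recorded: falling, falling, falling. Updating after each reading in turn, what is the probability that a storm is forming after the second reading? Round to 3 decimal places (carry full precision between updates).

After 'falling': P(storm) = 0.55·0.9000 / (0.55·0.9000 + 0.25·0.1000) ≈ 0.9519
After 'falling': P(storm) = 0.55·0.9519 / (0.55·0.9519 + 0.25·0.0481) ≈ 0.9776

0.978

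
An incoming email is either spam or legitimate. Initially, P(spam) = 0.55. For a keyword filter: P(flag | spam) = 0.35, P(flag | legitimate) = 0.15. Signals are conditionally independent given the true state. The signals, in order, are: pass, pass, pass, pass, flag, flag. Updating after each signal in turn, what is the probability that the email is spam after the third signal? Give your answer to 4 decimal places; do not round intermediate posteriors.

0.3534

Each posterior becomes the prior for the next update.
After 'pass': P(spam) = 0.65·0.5500 / (0.65·0.5500 + 0.85·0.4500) ≈ 0.4831
After 'pass': P(spam) = 0.65·0.4831 / (0.65·0.4831 + 0.85·0.5169) ≈ 0.4168
After 'pass': P(spam) = 0.65·0.4168 / (0.65·0.4168 + 0.85·0.5832) ≈ 0.3534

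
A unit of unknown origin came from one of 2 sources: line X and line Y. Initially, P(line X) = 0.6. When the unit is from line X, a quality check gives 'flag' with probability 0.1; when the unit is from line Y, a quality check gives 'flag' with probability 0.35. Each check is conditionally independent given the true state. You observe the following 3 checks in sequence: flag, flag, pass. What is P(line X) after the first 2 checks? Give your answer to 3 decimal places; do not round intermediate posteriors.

0.109

After 'flag': P(line X) = 0.1·0.6000 / (0.1·0.6000 + 0.35·0.4000) ≈ 0.3000
After 'flag': P(line X) = 0.1·0.3000 / (0.1·0.3000 + 0.35·0.7000) ≈ 0.1091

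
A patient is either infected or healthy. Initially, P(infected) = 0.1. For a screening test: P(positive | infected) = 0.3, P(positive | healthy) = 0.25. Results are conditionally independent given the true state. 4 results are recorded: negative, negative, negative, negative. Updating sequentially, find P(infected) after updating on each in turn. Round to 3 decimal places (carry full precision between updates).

After 'negative': P(infected) = 0.7·0.1000 / (0.7·0.1000 + 0.75·0.9000) ≈ 0.0940
After 'negative': P(infected) = 0.7·0.0940 / (0.7·0.0940 + 0.75·0.9060) ≈ 0.0882
After 'negative': P(infected) = 0.7·0.0882 / (0.7·0.0882 + 0.75·0.9118) ≈ 0.0829
After 'negative': P(infected) = 0.7·0.0829 / (0.7·0.0829 + 0.75·0.9171) ≈ 0.0778

0.078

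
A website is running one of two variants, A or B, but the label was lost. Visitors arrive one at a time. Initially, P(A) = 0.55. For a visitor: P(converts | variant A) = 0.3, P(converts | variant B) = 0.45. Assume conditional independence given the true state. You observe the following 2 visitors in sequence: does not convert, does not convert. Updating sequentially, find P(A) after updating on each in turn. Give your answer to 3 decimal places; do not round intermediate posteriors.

0.664

After 'does not convert': P(A) = 0.7·0.5500 / (0.7·0.5500 + 0.55·0.4500) ≈ 0.6087
After 'does not convert': P(A) = 0.7·0.6087 / (0.7·0.6087 + 0.55·0.3913) ≈ 0.6644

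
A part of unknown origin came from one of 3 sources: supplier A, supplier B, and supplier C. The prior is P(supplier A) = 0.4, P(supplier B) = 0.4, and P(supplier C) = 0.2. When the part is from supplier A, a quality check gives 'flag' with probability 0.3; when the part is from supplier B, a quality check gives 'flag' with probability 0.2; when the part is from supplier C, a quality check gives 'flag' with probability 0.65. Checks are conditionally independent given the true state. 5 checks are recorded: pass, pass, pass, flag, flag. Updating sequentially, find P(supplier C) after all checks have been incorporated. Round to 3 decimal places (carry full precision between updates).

0.150

After 'pass': normaliser = 0.7·0.4000 + 0.8·0.4000 + 0.35·0.2000; P(supplier A) ≈ 0.4179, P(supplier B) ≈ 0.4776, P(supplier C) ≈ 0.1045
After 'pass': normaliser = 0.7·0.4179 + 0.8·0.4776 + 0.35·0.1045; P(supplier A) ≈ 0.4113, P(supplier B) ≈ 0.5373, P(supplier C) ≈ 0.0514
After 'pass': normaliser = 0.7·0.4113 + 0.8·0.5373 + 0.35·0.0514; P(supplier A) ≈ 0.3914, P(supplier B) ≈ 0.5842, P(supplier C) ≈ 0.0245
After 'flag': normaliser = 0.3·0.3914 + 0.2·0.5842 + 0.65·0.0245; P(supplier A) ≈ 0.4694, P(supplier B) ≈ 0.4671, P(supplier C) ≈ 0.0636
After 'flag': normaliser = 0.3·0.4694 + 0.2·0.4671 + 0.65·0.0636; P(supplier A) ≈ 0.5110, P(supplier B) ≈ 0.3390, P(supplier C) ≈ 0.1499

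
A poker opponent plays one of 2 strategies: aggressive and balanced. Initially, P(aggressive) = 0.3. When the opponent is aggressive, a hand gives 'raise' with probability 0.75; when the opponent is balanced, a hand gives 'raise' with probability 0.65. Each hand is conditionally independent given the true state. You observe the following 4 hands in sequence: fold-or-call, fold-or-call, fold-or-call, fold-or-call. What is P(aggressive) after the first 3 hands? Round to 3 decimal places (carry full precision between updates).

0.135

After 'fold-or-call': P(aggressive) = 0.25·0.3000 / (0.25·0.3000 + 0.35·0.7000) ≈ 0.2344
After 'fold-or-call': P(aggressive) = 0.25·0.2344 / (0.25·0.2344 + 0.35·0.7656) ≈ 0.1794
After 'fold-or-call': P(aggressive) = 0.25·0.1794 / (0.25·0.1794 + 0.35·0.8206) ≈ 0.1351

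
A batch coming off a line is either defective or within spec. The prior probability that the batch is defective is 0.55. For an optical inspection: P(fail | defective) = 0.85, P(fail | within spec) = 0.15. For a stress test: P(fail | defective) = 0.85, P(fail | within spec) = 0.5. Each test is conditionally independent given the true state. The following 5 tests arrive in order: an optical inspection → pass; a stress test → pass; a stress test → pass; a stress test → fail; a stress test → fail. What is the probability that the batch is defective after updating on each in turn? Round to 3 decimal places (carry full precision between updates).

After an optical inspection='pass': P(defective) = 0.15·0.5500 / (0.15·0.5500 + 0.85·0.4500) ≈ 0.1774
After a stress test='pass': P(defective) = 0.15·0.1774 / (0.15·0.1774 + 0.5·0.8226) ≈ 0.0608
After a stress test='pass': P(defective) = 0.15·0.0608 / (0.15·0.0608 + 0.5·0.9392) ≈ 0.0190
After a stress test='fail': P(defective) = 0.85·0.0190 / (0.85·0.0190 + 0.5·0.9810) ≈ 0.0319
After a stress test='fail': P(defective) = 0.85·0.0319 / (0.85·0.0319 + 0.5·0.9681) ≈ 0.0531

0.053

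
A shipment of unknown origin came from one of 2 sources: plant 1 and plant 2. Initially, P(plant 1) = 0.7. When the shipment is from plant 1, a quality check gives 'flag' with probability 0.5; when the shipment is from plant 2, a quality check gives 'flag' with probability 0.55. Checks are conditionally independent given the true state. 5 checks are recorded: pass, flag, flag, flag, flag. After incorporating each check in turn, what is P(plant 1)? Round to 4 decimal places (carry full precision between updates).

Apply Bayes' rule sequentially, carrying P(plant 1) forward.
After 'pass': P(plant 1) = 0.5·0.7000 / (0.5·0.7000 + 0.45·0.3000) ≈ 0.7216
After 'flag': P(plant 1) = 0.5·0.7216 / (0.5·0.7216 + 0.55·0.2784) ≈ 0.7021
After 'flag': P(plant 1) = 0.5·0.7021 / (0.5·0.7021 + 0.55·0.2979) ≈ 0.6818
After 'flag': P(plant 1) = 0.5·0.6818 / (0.5·0.6818 + 0.55·0.3182) ≈ 0.6608
After 'flag': P(plant 1) = 0.5·0.6608 / (0.5·0.6608 + 0.55·0.3392) ≈ 0.6391

0.6391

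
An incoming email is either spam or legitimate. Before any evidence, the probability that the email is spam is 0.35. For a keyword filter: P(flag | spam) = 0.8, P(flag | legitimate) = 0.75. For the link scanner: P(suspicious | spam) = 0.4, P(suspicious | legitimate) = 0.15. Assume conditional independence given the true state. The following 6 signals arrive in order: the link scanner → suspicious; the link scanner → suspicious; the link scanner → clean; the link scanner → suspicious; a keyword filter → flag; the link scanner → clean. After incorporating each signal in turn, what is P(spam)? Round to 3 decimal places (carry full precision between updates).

After the link scanner='suspicious': P(spam) = 0.4·0.3500 / (0.4·0.3500 + 0.15·0.6500) ≈ 0.5895
After the link scanner='suspicious': P(spam) = 0.4·0.5895 / (0.4·0.5895 + 0.15·0.4105) ≈ 0.7929
After the link scanner='clean': P(spam) = 0.6·0.7929 / (0.6·0.7929 + 0.85·0.2071) ≈ 0.7299
After the link scanner='suspicious': P(spam) = 0.4·0.7299 / (0.4·0.7299 + 0.15·0.2701) ≈ 0.8782
After a keyword filter='flag': P(spam) = 0.8·0.8782 / (0.8·0.8782 + 0.75·0.1218) ≈ 0.8849
After the link scanner='clean': P(spam) = 0.6·0.8849 / (0.6·0.8849 + 0.85·0.1151) ≈ 0.8444

0.844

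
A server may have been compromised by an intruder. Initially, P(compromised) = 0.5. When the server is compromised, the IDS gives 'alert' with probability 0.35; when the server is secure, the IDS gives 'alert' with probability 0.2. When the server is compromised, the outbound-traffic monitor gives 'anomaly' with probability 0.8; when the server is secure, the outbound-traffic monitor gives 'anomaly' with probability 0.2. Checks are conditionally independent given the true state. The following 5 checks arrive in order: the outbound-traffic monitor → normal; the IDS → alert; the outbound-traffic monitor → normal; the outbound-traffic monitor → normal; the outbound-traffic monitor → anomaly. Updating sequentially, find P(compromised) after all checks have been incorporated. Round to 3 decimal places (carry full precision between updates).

0.099

After the outbound-traffic monitor='normal': P(compromised) = 0.2·0.5000 / (0.2·0.5000 + 0.8·0.5000) ≈ 0.2000
After the IDS='alert': P(compromised) = 0.35·0.2000 / (0.35·0.2000 + 0.2·0.8000) ≈ 0.3043
After the outbound-traffic monitor='normal': P(compromised) = 0.2·0.3043 / (0.2·0.3043 + 0.8·0.6957) ≈ 0.0986
After the outbound-traffic monitor='normal': P(compromised) = 0.2·0.0986 / (0.2·0.0986 + 0.8·0.9014) ≈ 0.0266
After the outbound-traffic monitor='anomaly': P(compromised) = 0.8·0.0266 / (0.8·0.0266 + 0.2·0.9734) ≈ 0.0986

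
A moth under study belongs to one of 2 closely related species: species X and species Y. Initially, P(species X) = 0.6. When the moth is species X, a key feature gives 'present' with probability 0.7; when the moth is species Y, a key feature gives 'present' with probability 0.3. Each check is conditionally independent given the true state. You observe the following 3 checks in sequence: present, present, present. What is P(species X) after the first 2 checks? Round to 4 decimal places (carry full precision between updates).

0.8909

Each posterior becomes the prior for the next update.
After 'present': P(species X) = 0.7·0.6000 / (0.7·0.6000 + 0.3·0.4000) ≈ 0.7778
After 'present': P(species X) = 0.7·0.7778 / (0.7·0.7778 + 0.3·0.2222) ≈ 0.8909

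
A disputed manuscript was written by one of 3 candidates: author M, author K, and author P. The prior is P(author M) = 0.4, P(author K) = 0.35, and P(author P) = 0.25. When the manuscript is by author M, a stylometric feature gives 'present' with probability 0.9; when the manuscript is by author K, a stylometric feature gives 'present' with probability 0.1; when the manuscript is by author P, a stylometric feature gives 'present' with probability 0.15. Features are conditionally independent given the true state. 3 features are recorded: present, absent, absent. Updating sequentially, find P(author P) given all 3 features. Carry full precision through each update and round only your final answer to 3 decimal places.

After 'present': normaliser = 0.9·0.4000 + 0.1·0.3500 + 0.15·0.2500; P(author M) ≈ 0.8324, P(author K) ≈ 0.0809, P(author P) ≈ 0.0867
After 'absent': normaliser = 0.1·0.8324 + 0.9·0.0809 + 0.85·0.0867; P(author M) ≈ 0.3623, P(author K) ≈ 0.3170, P(author P) ≈ 0.3208
After 'absent': normaliser = 0.1·0.3623 + 0.9·0.3170 + 0.85·0.3208; P(author M) ≈ 0.0610, P(author K) ≈ 0.4802, P(author P) ≈ 0.4589

0.459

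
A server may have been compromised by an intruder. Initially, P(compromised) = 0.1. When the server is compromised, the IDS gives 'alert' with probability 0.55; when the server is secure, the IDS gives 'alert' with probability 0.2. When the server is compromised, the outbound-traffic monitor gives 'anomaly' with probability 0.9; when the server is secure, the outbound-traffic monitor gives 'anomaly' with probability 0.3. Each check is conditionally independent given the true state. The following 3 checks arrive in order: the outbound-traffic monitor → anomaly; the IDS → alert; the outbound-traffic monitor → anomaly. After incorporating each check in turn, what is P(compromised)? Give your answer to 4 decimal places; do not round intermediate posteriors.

0.7333

Apply Bayes' rule sequentially, carrying P(compromised) forward.
After the outbound-traffic monitor='anomaly': P(compromised) = 0.9·0.1000 / (0.9·0.1000 + 0.3·0.9000) ≈ 0.2500
After the IDS='alert': P(compromised) = 0.55·0.2500 / (0.55·0.2500 + 0.2·0.7500) ≈ 0.4783
After the outbound-traffic monitor='anomaly': P(compromised) = 0.9·0.4783 / (0.9·0.4783 + 0.3·0.5217) ≈ 0.7333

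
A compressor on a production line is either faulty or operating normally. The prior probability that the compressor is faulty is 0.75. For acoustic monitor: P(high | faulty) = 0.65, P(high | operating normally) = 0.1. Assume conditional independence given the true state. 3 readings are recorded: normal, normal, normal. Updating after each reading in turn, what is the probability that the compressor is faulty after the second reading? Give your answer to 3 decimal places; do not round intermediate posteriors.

Each posterior becomes the prior for the next update.
After 'normal': P(faulty) = 0.35·0.7500 / (0.35·0.7500 + 0.9·0.2500) ≈ 0.5385
After 'normal': P(faulty) = 0.35·0.5385 / (0.35·0.5385 + 0.9·0.4615) ≈ 0.3121

0.312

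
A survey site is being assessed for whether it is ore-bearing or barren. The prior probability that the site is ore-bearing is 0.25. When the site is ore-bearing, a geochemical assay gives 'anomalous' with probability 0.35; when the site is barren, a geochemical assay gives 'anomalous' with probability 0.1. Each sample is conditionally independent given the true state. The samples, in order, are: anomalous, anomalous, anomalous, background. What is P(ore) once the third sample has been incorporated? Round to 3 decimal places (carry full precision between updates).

After 'anomalous': P(ore) = 0.35·0.2500 / (0.35·0.2500 + 0.1·0.7500) ≈ 0.5385
After 'anomalous': P(ore) = 0.35·0.5385 / (0.35·0.5385 + 0.1·0.4615) ≈ 0.8033
After 'anomalous': P(ore) = 0.35·0.8033 / (0.35·0.8033 + 0.1·0.1967) ≈ 0.9346

0.935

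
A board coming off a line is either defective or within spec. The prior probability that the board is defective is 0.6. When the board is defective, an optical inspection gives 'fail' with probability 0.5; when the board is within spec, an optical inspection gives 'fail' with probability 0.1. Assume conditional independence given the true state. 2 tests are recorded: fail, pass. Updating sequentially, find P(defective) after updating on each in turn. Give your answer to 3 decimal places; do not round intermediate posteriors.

Each posterior becomes the prior for the next update.
After 'fail': P(defective) = 0.5·0.6000 / (0.5·0.6000 + 0.1·0.4000) ≈ 0.8824
After 'pass': P(defective) = 0.5·0.8824 / (0.5·0.8824 + 0.9·0.1176) ≈ 0.8065

0.806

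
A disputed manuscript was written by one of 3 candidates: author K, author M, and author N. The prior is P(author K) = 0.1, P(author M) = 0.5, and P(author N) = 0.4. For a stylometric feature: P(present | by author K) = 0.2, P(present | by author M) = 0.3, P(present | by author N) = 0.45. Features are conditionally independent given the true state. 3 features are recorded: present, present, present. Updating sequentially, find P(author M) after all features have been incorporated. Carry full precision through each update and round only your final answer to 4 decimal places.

0.2660

After 'present': normaliser = 0.2·0.1000 + 0.3·0.5000 + 0.45·0.4000; P(author K) ≈ 0.0571, P(author M) ≈ 0.4286, P(author N) ≈ 0.5143
After 'present': normaliser = 0.2·0.0571 + 0.3·0.4286 + 0.45·0.5143; P(author K) ≈ 0.0308, P(author M) ≈ 0.3462, P(author N) ≈ 0.6231
After 'present': normaliser = 0.2·0.0308 + 0.3·0.3462 + 0.45·0.6231; P(author K) ≈ 0.0158, P(author M) ≈ 0.2660, P(author N) ≈ 0.7182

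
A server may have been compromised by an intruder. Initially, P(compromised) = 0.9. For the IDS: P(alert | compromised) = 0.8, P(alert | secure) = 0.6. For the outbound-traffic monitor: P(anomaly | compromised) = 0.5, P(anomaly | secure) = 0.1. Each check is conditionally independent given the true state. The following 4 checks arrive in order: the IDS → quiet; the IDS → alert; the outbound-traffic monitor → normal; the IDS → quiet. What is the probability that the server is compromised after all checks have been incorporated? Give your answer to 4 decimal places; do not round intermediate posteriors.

0.6250

After the IDS='quiet': P(compromised) = 0.2·0.9000 / (0.2·0.9000 + 0.4·0.1000) ≈ 0.8182
After the IDS='alert': P(compromised) = 0.8·0.8182 / (0.8·0.8182 + 0.6·0.1818) ≈ 0.8571
After the outbound-traffic monitor='normal': P(compromised) = 0.5·0.8571 / (0.5·0.8571 + 0.9·0.1429) ≈ 0.7692
After the IDS='quiet': P(compromised) = 0.2·0.7692 / (0.2·0.7692 + 0.4·0.2308) ≈ 0.6250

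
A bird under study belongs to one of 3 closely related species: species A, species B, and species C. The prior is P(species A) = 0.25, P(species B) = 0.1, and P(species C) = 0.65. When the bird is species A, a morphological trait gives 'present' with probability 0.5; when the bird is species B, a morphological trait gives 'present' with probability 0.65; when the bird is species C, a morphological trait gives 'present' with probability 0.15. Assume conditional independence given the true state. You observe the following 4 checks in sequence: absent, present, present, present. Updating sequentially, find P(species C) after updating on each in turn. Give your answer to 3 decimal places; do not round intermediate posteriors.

0.069

After 'absent': normaliser = 0.5·0.2500 + 0.35·0.1000 + 0.85·0.6500; P(species A) ≈ 0.1754, P(species B) ≈ 0.0491, P(species C) ≈ 0.7754
After 'present': normaliser = 0.5·0.1754 + 0.65·0.0491 + 0.15·0.7754; P(species A) ≈ 0.3717, P(species B) ≈ 0.1353, P(species C) ≈ 0.4929
After 'present': normaliser = 0.5·0.3717 + 0.65·0.1353 + 0.15·0.4929; P(species A) ≈ 0.5345, P(species B) ≈ 0.2529, P(species C) ≈ 0.2126
After 'present': normaliser = 0.5·0.5345 + 0.65·0.2529 + 0.15·0.2126; P(species A) ≈ 0.5765, P(species B) ≈ 0.3547, P(species C) ≈ 0.0688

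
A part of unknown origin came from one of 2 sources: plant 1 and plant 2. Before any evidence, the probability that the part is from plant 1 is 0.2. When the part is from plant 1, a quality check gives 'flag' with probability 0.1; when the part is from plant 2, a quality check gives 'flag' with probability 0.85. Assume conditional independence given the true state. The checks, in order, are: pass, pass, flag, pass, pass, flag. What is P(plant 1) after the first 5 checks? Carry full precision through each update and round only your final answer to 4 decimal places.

0.9744

After 'pass': P(plant 1) = 0.9·0.2000 / (0.9·0.2000 + 0.15·0.8000) ≈ 0.6000
After 'pass': P(plant 1) = 0.9·0.6000 / (0.9·0.6000 + 0.15·0.4000) ≈ 0.9000
After 'flag': P(plant 1) = 0.1·0.9000 / (0.1·0.9000 + 0.85·0.1000) ≈ 0.5143
After 'pass': P(plant 1) = 0.9·0.5143 / (0.9·0.5143 + 0.15·0.4857) ≈ 0.8640
After 'pass': P(plant 1) = 0.9·0.8640 / (0.9·0.8640 + 0.15·0.1360) ≈ 0.9744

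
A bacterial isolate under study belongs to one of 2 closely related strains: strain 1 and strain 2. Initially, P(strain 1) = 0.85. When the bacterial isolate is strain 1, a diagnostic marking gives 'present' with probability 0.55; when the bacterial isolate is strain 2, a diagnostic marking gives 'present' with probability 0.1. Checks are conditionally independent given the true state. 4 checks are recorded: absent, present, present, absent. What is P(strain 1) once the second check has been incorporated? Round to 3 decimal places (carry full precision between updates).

0.940

After 'absent': P(strain 1) = 0.45·0.8500 / (0.45·0.8500 + 0.9·0.1500) ≈ 0.7391
After 'present': P(strain 1) = 0.55·0.7391 / (0.55·0.7391 + 0.1·0.2609) ≈ 0.9397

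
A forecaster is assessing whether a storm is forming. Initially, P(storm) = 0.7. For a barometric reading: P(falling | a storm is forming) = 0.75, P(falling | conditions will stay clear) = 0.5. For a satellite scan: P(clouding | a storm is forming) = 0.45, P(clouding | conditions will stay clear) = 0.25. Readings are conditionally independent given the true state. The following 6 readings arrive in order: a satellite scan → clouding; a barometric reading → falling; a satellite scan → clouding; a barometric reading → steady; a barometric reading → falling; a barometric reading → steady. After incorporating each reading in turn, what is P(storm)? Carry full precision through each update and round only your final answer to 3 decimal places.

0.810

Apply Bayes' rule sequentially, carrying P(storm) forward.
After a satellite scan='clouding': P(storm) = 0.45·0.7000 / (0.45·0.7000 + 0.25·0.3000) ≈ 0.8077
After a barometric reading='falling': P(storm) = 0.75·0.8077 / (0.75·0.8077 + 0.5·0.1923) ≈ 0.8630
After a satellite scan='clouding': P(storm) = 0.45·0.8630 / (0.45·0.8630 + 0.25·0.1370) ≈ 0.9190
After a barometric reading='steady': P(storm) = 0.25·0.9190 / (0.25·0.9190 + 0.5·0.0810) ≈ 0.8501
After a barometric reading='falling': P(storm) = 0.75·0.8501 / (0.75·0.8501 + 0.5·0.1499) ≈ 0.8948
After a barometric reading='steady': P(storm) = 0.25·0.8948 / (0.25·0.8948 + 0.5·0.1052) ≈ 0.8096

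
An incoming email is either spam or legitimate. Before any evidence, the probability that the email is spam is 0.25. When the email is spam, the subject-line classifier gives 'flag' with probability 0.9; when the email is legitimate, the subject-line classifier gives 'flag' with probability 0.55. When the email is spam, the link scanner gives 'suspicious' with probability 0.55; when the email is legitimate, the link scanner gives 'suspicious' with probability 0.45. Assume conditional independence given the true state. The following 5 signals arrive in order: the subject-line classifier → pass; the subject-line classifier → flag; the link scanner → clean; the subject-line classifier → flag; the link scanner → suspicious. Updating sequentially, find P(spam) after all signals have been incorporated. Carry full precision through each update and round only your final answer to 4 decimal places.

0.1655

After the subject-line classifier='pass': P(spam) = 0.1·0.2500 / (0.1·0.2500 + 0.45·0.7500) ≈ 0.0690
After the subject-line classifier='flag': P(spam) = 0.9·0.0690 / (0.9·0.0690 + 0.55·0.9310) ≈ 0.1081
After the link scanner='clean': P(spam) = 0.45·0.1081 / (0.45·0.1081 + 0.55·0.8919) ≈ 0.0902
After the subject-line classifier='flag': P(spam) = 0.9·0.0902 / (0.9·0.0902 + 0.55·0.9098) ≈ 0.1396
After the link scanner='suspicious': P(spam) = 0.55·0.1396 / (0.55·0.1396 + 0.45·0.8604) ≈ 0.1655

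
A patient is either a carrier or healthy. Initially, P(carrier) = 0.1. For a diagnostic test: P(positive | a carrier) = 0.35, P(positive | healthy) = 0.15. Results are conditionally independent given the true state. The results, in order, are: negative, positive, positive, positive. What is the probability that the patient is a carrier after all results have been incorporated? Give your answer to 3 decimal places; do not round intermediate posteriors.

Each posterior becomes the prior for the next update.
After 'negative': P(carrier) = 0.65·0.1000 / (0.65·0.1000 + 0.85·0.9000) ≈ 0.0783
After 'positive': P(carrier) = 0.35·0.0783 / (0.35·0.0783 + 0.15·0.9217) ≈ 0.1655
After 'positive': P(carrier) = 0.35·0.1655 / (0.35·0.1655 + 0.15·0.8345) ≈ 0.3163
After 'positive': P(carrier) = 0.35·0.3163 / (0.35·0.3163 + 0.15·0.6837) ≈ 0.5191

0.519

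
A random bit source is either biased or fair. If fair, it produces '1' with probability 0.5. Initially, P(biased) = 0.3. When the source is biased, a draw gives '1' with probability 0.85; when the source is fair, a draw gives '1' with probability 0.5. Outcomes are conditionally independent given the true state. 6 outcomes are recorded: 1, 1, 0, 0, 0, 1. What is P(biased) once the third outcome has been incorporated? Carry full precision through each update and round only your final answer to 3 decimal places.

0.271

Apply Bayes' rule sequentially, carrying P(biased) forward.
After '1': P(biased) = 0.85·0.3000 / (0.85·0.3000 + 0.5·0.7000) ≈ 0.4215
After '1': P(biased) = 0.85·0.4215 / (0.85·0.4215 + 0.5·0.5785) ≈ 0.5533
After '0': P(biased) = 0.15·0.5533 / (0.15·0.5533 + 0.5·0.4467) ≈ 0.2709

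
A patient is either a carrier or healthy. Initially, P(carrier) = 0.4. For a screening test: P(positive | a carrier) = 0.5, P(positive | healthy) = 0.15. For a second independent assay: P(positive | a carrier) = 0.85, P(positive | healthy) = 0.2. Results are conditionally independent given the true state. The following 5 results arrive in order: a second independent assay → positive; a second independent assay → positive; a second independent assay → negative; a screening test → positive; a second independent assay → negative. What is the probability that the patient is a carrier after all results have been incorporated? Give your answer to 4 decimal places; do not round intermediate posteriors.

After a second independent assay='positive': P(carrier) = 0.85·0.4000 / (0.85·0.4000 + 0.2·0.6000) ≈ 0.7391
After a second independent assay='positive': P(carrier) = 0.85·0.7391 / (0.85·0.7391 + 0.2·0.2609) ≈ 0.9233
After a second independent assay='negative': P(carrier) = 0.15·0.9233 / (0.15·0.9233 + 0.8·0.0767) ≈ 0.6930
After a screening test='positive': P(carrier) = 0.5·0.6930 / (0.5·0.6930 + 0.15·0.3070) ≈ 0.8827
After a second independent assay='negative': P(carrier) = 0.15·0.8827 / (0.15·0.8827 + 0.8·0.1173) ≈ 0.5853

0.5853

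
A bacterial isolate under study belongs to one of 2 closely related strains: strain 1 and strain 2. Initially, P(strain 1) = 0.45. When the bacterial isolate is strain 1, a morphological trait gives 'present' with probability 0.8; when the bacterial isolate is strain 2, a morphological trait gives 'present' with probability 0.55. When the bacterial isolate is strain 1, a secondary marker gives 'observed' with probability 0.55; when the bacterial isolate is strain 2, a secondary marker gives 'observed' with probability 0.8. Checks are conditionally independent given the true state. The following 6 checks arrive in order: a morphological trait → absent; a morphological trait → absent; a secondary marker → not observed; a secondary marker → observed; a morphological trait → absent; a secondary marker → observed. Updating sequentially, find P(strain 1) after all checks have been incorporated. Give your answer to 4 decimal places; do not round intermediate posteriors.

0.0710

After a morphological trait='absent': P(strain 1) = 0.2·0.4500 / (0.2·0.4500 + 0.45·0.5500) ≈ 0.2667
After a morphological trait='absent': P(strain 1) = 0.2·0.2667 / (0.2·0.2667 + 0.45·0.7333) ≈ 0.1391
After a secondary marker='not observed': P(strain 1) = 0.45·0.1391 / (0.45·0.1391 + 0.2·0.8609) ≈ 0.2667
After a secondary marker='observed': P(strain 1) = 0.55·0.2667 / (0.55·0.2667 + 0.8·0.7333) ≈ 0.2000
After a morphological trait='absent': P(strain 1) = 0.2·0.2000 / (0.2·0.2000 + 0.45·0.8000) ≈ 0.1000
After a secondary marker='observed': P(strain 1) = 0.55·0.1000 / (0.55·0.1000 + 0.8·0.9000) ≈ 0.0710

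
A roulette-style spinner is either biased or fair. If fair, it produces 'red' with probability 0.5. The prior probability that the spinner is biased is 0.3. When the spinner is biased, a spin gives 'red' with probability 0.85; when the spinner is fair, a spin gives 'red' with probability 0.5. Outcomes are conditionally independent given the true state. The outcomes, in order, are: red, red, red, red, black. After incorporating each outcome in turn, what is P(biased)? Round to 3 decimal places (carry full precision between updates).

After 'red': P(biased) = 0.85·0.3000 / (0.85·0.3000 + 0.5·0.7000) ≈ 0.4215
After 'red': P(biased) = 0.85·0.4215 / (0.85·0.4215 + 0.5·0.5785) ≈ 0.5533
After 'red': P(biased) = 0.85·0.5533 / (0.85·0.5533 + 0.5·0.4467) ≈ 0.6780
After 'red': P(biased) = 0.85·0.6780 / (0.85·0.6780 + 0.5·0.3220) ≈ 0.7816
After 'black': P(biased) = 0.15·0.7816 / (0.15·0.7816 + 0.5·0.2184) ≈ 0.5178

0.518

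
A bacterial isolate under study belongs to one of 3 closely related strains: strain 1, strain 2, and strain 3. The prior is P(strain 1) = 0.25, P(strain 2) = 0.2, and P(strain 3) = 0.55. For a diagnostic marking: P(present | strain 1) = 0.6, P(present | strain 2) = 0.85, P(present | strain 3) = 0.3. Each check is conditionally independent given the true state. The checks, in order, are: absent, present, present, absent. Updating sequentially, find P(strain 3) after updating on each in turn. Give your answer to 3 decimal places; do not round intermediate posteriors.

0.579

Apply Bayes' rule sequentially, carrying P(strain 3) forward.
After 'absent': normaliser = 0.4·0.2500 + 0.15·0.2000 + 0.7·0.5500; P(strain 1) ≈ 0.1942, P(strain 2) ≈ 0.0583, P(strain 3) ≈ 0.7476
After 'present': normaliser = 0.6·0.1942 + 0.85·0.0583 + 0.3·0.7476; P(strain 1) ≈ 0.2985, P(strain 2) ≈ 0.1269, P(strain 3) ≈ 0.5746
After 'present': normaliser = 0.6·0.2985 + 0.85·0.1269 + 0.3·0.5746; P(strain 1) ≈ 0.3899, P(strain 2) ≈ 0.2348, P(strain 3) ≈ 0.3753
After 'absent': normaliser = 0.4·0.3899 + 0.15·0.2348 + 0.7·0.3753; P(strain 1) ≈ 0.3436, P(strain 2) ≈ 0.0776, P(strain 3) ≈ 0.5788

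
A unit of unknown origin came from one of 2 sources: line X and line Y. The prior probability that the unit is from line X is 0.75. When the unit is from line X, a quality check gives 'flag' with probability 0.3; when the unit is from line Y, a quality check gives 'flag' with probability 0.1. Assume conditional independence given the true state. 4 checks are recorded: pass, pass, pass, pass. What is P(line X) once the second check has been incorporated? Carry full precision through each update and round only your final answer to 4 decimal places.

Each posterior becomes the prior for the next update.
After 'pass': P(line X) = 0.7·0.7500 / (0.7·0.7500 + 0.9·0.2500) ≈ 0.7000
After 'pass': P(line X) = 0.7·0.7000 / (0.7·0.7000 + 0.9·0.3000) ≈ 0.6447

0.6447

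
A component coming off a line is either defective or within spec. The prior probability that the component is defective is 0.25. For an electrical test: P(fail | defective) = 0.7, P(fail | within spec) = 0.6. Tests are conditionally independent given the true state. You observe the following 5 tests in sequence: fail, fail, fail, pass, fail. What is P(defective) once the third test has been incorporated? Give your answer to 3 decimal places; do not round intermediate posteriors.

Each posterior becomes the prior for the next update.
After 'fail': P(defective) = 0.7·0.2500 / (0.7·0.2500 + 0.6·0.7500) ≈ 0.2800
After 'fail': P(defective) = 0.7·0.2800 / (0.7·0.2800 + 0.6·0.7200) ≈ 0.3121
After 'fail': P(defective) = 0.7·0.3121 / (0.7·0.3121 + 0.6·0.6879) ≈ 0.3461

0.346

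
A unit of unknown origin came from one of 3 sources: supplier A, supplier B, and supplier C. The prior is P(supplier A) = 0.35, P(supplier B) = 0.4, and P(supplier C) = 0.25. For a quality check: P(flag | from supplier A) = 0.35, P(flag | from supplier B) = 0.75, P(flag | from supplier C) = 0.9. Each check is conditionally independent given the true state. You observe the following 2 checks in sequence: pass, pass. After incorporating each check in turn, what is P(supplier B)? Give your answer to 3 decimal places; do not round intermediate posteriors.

After 'pass': normaliser = 0.65·0.3500 + 0.25·0.4000 + 0.1·0.2500; P(supplier A) ≈ 0.6454, P(supplier B) ≈ 0.2837, P(supplier C) ≈ 0.0709
After 'pass': normaliser = 0.65·0.6454 + 0.25·0.2837 + 0.1·0.0709; P(supplier A) ≈ 0.8432, P(supplier B) ≈ 0.1426, P(supplier C) ≈ 0.0143

0.143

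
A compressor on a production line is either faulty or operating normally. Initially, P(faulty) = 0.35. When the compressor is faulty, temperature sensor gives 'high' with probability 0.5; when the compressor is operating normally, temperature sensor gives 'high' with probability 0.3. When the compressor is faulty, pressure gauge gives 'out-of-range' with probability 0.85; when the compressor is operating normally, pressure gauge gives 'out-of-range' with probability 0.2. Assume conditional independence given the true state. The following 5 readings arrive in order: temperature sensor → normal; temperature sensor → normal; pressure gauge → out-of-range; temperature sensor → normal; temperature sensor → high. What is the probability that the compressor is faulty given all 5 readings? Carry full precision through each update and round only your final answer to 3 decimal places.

0.582

After temperature sensor='normal': P(faulty) = 0.5·0.3500 / (0.5·0.3500 + 0.7·0.6500) ≈ 0.2778
After temperature sensor='normal': P(faulty) = 0.5·0.2778 / (0.5·0.2778 + 0.7·0.7222) ≈ 0.2155
After pressure gauge='out-of-range': P(faulty) = 0.85·0.2155 / (0.85·0.2155 + 0.2·0.7845) ≈ 0.5387
After temperature sensor='normal': P(faulty) = 0.5·0.5387 / (0.5·0.5387 + 0.7·0.4613) ≈ 0.4547
After temperature sensor='high': P(faulty) = 0.5·0.4547 / (0.5·0.4547 + 0.3·0.5453) ≈ 0.5816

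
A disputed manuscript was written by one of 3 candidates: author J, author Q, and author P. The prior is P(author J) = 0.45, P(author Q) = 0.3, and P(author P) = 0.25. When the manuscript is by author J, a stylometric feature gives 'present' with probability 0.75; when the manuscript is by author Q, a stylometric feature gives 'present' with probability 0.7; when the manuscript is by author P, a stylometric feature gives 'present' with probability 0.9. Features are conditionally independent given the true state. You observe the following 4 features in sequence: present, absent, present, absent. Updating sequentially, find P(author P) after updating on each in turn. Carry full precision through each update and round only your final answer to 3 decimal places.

0.065

Apply Bayes' rule sequentially, carrying P(author P) forward.
After 'present': normaliser = 0.75·0.4500 + 0.7·0.3000 + 0.9·0.2500; P(author J) ≈ 0.4369, P(author Q) ≈ 0.2718, P(author P) ≈ 0.2913
After 'absent': normaliser = 0.25·0.4369 + 0.3·0.2718 + 0.1·0.2913; P(author J) ≈ 0.4967, P(author Q) ≈ 0.3709, P(author P) ≈ 0.1325
After 'present': normaliser = 0.75·0.4967 + 0.7·0.3709 + 0.9·0.1325; P(author J) ≈ 0.4958, P(author Q) ≈ 0.3455, P(author P) ≈ 0.1587
After 'absent': normaliser = 0.25·0.4958 + 0.3·0.3455 + 0.1·0.1587; P(author J) ≈ 0.5091, P(author Q) ≈ 0.4257, P(author P) ≈ 0.0652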